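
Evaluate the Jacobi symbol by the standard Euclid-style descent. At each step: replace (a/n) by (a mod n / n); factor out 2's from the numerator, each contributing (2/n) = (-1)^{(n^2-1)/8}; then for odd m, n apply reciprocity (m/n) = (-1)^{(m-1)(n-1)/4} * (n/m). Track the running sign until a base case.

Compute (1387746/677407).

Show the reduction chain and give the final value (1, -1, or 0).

(1387746/677407) = (32932/677407)   [reduce mod 677407]
32932 = 2^2·8233; (2/677407) = +1 since 677407 mod 8 = 7, so (32932/677407) = (+1)^2·(8233/677407); sign now +1
reciprocity: (8233/677407) = +1·(677407/8233) since 8233 mod 4 = 1, 677407 mod 4 = 3; sign now +1
(677407/8233) = (2301/8233)   [reduce mod 8233]
reciprocity: (2301/8233) = +1·(8233/2301) since 2301 mod 4 = 1, 8233 mod 4 = 1; sign now +1
(8233/2301) = (1330/2301)   [reduce mod 2301]
1330 = 2^1·665; (2/2301) = -1 since 2301 mod 8 = 5, so (1330/2301) = (-1)^1·(665/2301); sign now -1
reciprocity: (665/2301) = +1·(2301/665) since 665 mod 4 = 1, 2301 mod 4 = 1; sign now -1
(2301/665) = (306/665)   [reduce mod 665]
306 = 2^1·153; (2/665) = +1 since 665 mod 8 = 1, so (306/665) = (+1)^1·(153/665); sign now -1
reciprocity: (153/665) = +1·(665/153) since 153 mod 4 = 1, 665 mod 4 = 1; sign now -1
(665/153) = (53/153)   [reduce mod 153]
reciprocity: (53/153) = +1·(153/53) since 53 mod 4 = 1, 153 mod 4 = 1; sign now -1
(153/53) = (47/53)   [reduce mod 53]
reciprocity: (47/53) = +1·(53/47) since 47 mod 4 = 3, 53 mod 4 = 1; sign now -1
(53/47) = (6/47)   [reduce mod 47]
6 = 2^1·3; (2/47) = +1 since 47 mod 8 = 7, so (6/47) = (+1)^1·(3/47); sign now -1
reciprocity: (3/47) = -1·(47/3) since 3 mod 4 = 3, 47 mod 4 = 3; sign now +1
(47/3) = (2/3)   [reduce mod 3]
2 = 2^1·1; (2/3) = -1 since 3 mod 8 = 3, so (2/3) = (-1)^1·(1/3); sign now -1
(1/3) = 1; final value = sign = -1

-1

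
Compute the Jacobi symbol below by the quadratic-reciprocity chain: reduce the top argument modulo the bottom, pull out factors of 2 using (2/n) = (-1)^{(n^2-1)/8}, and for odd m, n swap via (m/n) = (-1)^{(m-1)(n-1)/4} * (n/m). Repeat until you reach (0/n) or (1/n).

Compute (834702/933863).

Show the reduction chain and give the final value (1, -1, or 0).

834702 = 2^1·417351; (2/933863) = +1 since 933863 mod 8 = 7, so (834702/933863) = (+1)^1·(417351/933863); sign now +1
reciprocity: (417351/933863) = -1·(933863/417351) since 417351 mod 4 = 3, 933863 mod 4 = 3; sign now -1
(933863/417351) = (99161/417351)   [reduce mod 417351]
reciprocity: (99161/417351) = +1·(417351/99161) since 99161 mod 4 = 1, 417351 mod 4 = 3; sign now -1
(417351/99161) = (20707/99161)   [reduce mod 99161]
reciprocity: (20707/99161) = +1·(99161/20707) since 20707 mod 4 = 3, 99161 mod 4 = 1; sign now -1
(99161/20707) = (16333/20707)   [reduce mod 20707]
reciprocity: (16333/20707) = +1·(20707/16333) since 16333 mod 4 = 1, 20707 mod 4 = 3; sign now -1
(20707/16333) = (4374/16333)   [reduce mod 16333]
4374 = 2^1·2187; (2/16333) = -1 since 16333 mod 8 = 5, so (4374/16333) = (-1)^1·(2187/16333); sign now +1
reciprocity: (2187/16333) = +1·(16333/2187) since 2187 mod 4 = 3, 16333 mod 4 = 1; sign now +1
(16333/2187) = (1024/2187)   [reduce mod 2187]
1024 = 2^10·1; (2/2187) = -1 since 2187 mod 8 = 3, so (1024/2187) = (-1)^10·(1/2187); sign now +1
(1/2187) = 1; final value = sign = +1

1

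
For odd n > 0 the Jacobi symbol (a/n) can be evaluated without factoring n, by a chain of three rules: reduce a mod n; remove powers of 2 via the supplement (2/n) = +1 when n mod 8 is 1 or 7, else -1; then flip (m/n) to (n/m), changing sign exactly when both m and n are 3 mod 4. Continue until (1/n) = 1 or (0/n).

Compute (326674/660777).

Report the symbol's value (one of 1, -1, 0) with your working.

326674 = 2^1·163337; (2/660777) = +1 since 660777 mod 8 = 1, so (326674/660777) = (+1)^1·(163337/660777); sign now +1
reciprocity: (163337/660777) = +1·(660777/163337) since 163337 mod 4 = 1, 660777 mod 4 = 1; sign now +1
(660777/163337) = (7429/163337)   [reduce mod 163337]
reciprocity: (7429/163337) = +1·(163337/7429) since 7429 mod 4 = 1, 163337 mod 4 = 1; sign now +1
(163337/7429) = (7328/7429)   [reduce mod 7429]
7328 = 2^5·229; (2/7429) = -1 since 7429 mod 8 = 5, so (7328/7429) = (-1)^5·(229/7429); sign now -1
reciprocity: (229/7429) = +1·(7429/229) since 229 mod 4 = 1, 7429 mod 4 = 1; sign now -1
(7429/229) = (101/229)   [reduce mod 229]
reciprocity: (101/229) = +1·(229/101) since 101 mod 4 = 1, 229 mod 4 = 1; sign now -1
(229/101) = (27/101)   [reduce mod 101]
reciprocity: (27/101) = +1·(101/27) since 27 mod 4 = 3, 101 mod 4 = 1; sign now -1
(101/27) = (20/27)   [reduce mod 27]
20 = 2^2·5; (2/27) = -1 since 27 mod 8 = 3, so (20/27) = (-1)^2·(5/27); sign now -1
reciprocity: (5/27) = +1·(27/5) since 5 mod 4 = 1, 27 mod 4 = 3; sign now -1
(27/5) = (2/5)   [reduce mod 5]
2 = 2^1·1; (2/5) = -1 since 5 mod 8 = 5, so (2/5) = (-1)^1·(1/5); sign now +1
(1/5) = 1; final value = sign = +1

1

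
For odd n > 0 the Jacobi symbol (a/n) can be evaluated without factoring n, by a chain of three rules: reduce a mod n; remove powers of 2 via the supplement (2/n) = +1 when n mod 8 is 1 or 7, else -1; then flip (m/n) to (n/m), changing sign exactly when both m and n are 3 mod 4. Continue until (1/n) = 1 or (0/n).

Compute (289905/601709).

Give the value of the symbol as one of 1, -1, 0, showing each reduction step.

reciprocity: (289905/601709) = +1·(601709/289905) since 289905 mod 4 = 1, 601709 mod 4 = 1; sign now +1
(601709/289905) = (21899/289905)   [reduce mod 289905]
reciprocity: (21899/289905) = +1·(289905/21899) since 21899 mod 4 = 3, 289905 mod 4 = 1; sign now +1
(289905/21899) = (5218/21899)   [reduce mod 21899]
5218 = 2^1·2609; (2/21899) = -1 since 21899 mod 8 = 3, so (5218/21899) = (-1)^1·(2609/21899); sign now -1
reciprocity: (2609/21899) = +1·(21899/2609) since 2609 mod 4 = 1, 21899 mod 4 = 3; sign now -1
(21899/2609) = (1027/2609)   [reduce mod 2609]
reciprocity: (1027/2609) = +1·(2609/1027) since 1027 mod 4 = 3, 2609 mod 4 = 1; sign now -1
(2609/1027) = (555/1027)   [reduce mod 1027]
reciprocity: (555/1027) = -1·(1027/555) since 555 mod 4 = 3, 1027 mod 4 = 3; sign now +1
(1027/555) = (472/555)   [reduce mod 555]
472 = 2^3·59; (2/555) = -1 since 555 mod 8 = 3, so (472/555) = (-1)^3·(59/555); sign now -1
reciprocity: (59/555) = -1·(555/59) since 59 mod 4 = 3, 555 mod 4 = 3; sign now +1
(555/59) = (24/59)   [reduce mod 59]
24 = 2^3·3; (2/59) = -1 since 59 mod 8 = 3, so (24/59) = (-1)^3·(3/59); sign now -1
reciprocity: (3/59) = -1·(59/3) since 3 mod 4 = 3, 59 mod 4 = 3; sign now +1
(59/3) = (2/3)   [reduce mod 3]
2 = 2^1·1; (2/3) = -1 since 3 mod 8 = 3, so (2/3) = (-1)^1·(1/3); sign now -1
(1/3) = 1; final value = sign = -1

-1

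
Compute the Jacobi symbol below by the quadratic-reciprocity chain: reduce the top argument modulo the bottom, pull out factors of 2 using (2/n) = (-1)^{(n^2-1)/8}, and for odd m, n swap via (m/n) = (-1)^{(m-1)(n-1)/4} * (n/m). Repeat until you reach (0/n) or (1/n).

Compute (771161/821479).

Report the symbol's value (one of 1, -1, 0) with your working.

-1

flip (771161/821479) -> (821479/771161): both odd, 771161 mod 4 = 1, 821479 mod 4 = 3, so the flip contributes +1; sign now +1
(821479/771161): 821479 mod 771161 = 50318, so (821479/771161) = (50318/771161)
factor out 2^1: 50318 = 2^1·25159; with 771161 mod 8 = 1, (2/771161) = +1; sign now +1; continue with (25159/771161)
flip (25159/771161) -> (771161/25159): both odd, 25159 mod 4 = 3, 771161 mod 4 = 1, so the flip contributes +1; sign now +1
(771161/25159): 771161 mod 25159 = 16391, so (771161/25159) = (16391/25159)
flip (16391/25159) -> (25159/16391): both odd, 16391 mod 4 = 3, 25159 mod 4 = 3, so the flip contributes -1; sign now -1
(25159/16391): 25159 mod 16391 = 8768, so (25159/16391) = (8768/16391)
factor out 2^6: 8768 = 2^6·137; with 16391 mod 8 = 7, (2/16391) = +1; sign now -1; continue with (137/16391)
flip (137/16391) -> (16391/137): both odd, 137 mod 4 = 1, 16391 mod 4 = 3, so the flip contributes +1; sign now -1
(16391/137): 16391 mod 137 = 88, so (16391/137) = (88/137)
factor out 2^3: 88 = 2^3·11; with 137 mod 8 = 1, (2/137) = +1; sign now -1; continue with (11/137)
flip (11/137) -> (137/11): both odd, 11 mod 4 = 3, 137 mod 4 = 1, so the flip contributes +1; sign now -1
(137/11): 137 mod 11 = 5, so (137/11) = (5/11)
flip (5/11) -> (11/5): both odd, 5 mod 4 = 1, 11 mod 4 = 3, so the flip contributes +1; sign now -1
(11/5): 11 mod 5 = 1, so (11/5) = (1/5)
reached (1/5) = 1, so the symbol is -1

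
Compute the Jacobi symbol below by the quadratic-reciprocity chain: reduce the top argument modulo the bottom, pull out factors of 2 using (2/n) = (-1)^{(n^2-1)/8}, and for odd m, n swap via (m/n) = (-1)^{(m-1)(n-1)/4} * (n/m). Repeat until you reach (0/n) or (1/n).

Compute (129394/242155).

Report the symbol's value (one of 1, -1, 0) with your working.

factor out 2^1: 129394 = 2^1·64697; with 242155 mod 8 = 3, (2/242155) = -1; sign now -1; continue with (64697/242155)
flip (64697/242155) -> (242155/64697): both odd, 64697 mod 4 = 1, 242155 mod 4 = 3, so the flip contributes +1; sign now -1
(242155/64697): 242155 mod 64697 = 48064, so (242155/64697) = (48064/64697)
factor out 2^6: 48064 = 2^6·751; with 64697 mod 8 = 1, (2/64697) = +1; sign now -1; continue with (751/64697)
flip (751/64697) -> (64697/751): both odd, 751 mod 4 = 3, 64697 mod 4 = 1, so the flip contributes +1; sign now -1
(64697/751): 64697 mod 751 = 111, so (64697/751) = (111/751)
flip (111/751) -> (751/111): both odd, 111 mod 4 = 3, 751 mod 4 = 3, so the flip contributes -1; sign now +1
(751/111): 751 mod 111 = 85, so (751/111) = (85/111)
flip (85/111) -> (111/85): both odd, 85 mod 4 = 1, 111 mod 4 = 3, so the flip contributes +1; sign now +1
(111/85): 111 mod 85 = 26, so (111/85) = (26/85)
factor out 2^1: 26 = 2^1·13; with 85 mod 8 = 5, (2/85) = -1; sign now -1; continue with (13/85)
flip (13/85) -> (85/13): both odd, 13 mod 4 = 1, 85 mod 4 = 1, so the flip contributes +1; sign now -1
(85/13): 85 mod 13 = 7, so (85/13) = (7/13)
flip (7/13) -> (13/7): both odd, 7 mod 4 = 3, 13 mod 4 = 1, so the flip contributes +1; sign now -1
(13/7): 13 mod 7 = 6, so (13/7) = (6/7)
factor out 2^1: 6 = 2^1·3; with 7 mod 8 = 7, (2/7) = +1; sign now -1; continue with (3/7)
flip (3/7) -> (7/3): both odd, 3 mod 4 = 3, 7 mod 4 = 3, so the flip contributes -1; sign now +1
(7/3): 7 mod 3 = 1, so (7/3) = (1/3)
reached (1/3) = 1, so the symbol is +1

1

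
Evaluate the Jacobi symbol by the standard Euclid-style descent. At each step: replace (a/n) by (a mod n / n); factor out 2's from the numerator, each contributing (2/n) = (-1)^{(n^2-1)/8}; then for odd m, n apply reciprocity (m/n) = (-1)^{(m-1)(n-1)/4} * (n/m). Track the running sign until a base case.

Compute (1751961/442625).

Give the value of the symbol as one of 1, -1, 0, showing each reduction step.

-1

(1751961/442625): 1751961 mod 442625 = 424086, so (1751961/442625) = (424086/442625)
factor out 2^1: 424086 = 2^1·212043; with 442625 mod 8 = 1, (2/442625) = +1; sign now +1; continue with (212043/442625)
flip (212043/442625) -> (442625/212043): both odd, 212043 mod 4 = 3, 442625 mod 4 = 1, so the flip contributes +1; sign now +1
(442625/212043): 442625 mod 212043 = 18539, so (442625/212043) = (18539/212043)
flip (18539/212043) -> (212043/18539): both odd, 18539 mod 4 = 3, 212043 mod 4 = 3, so the flip contributes -1; sign now -1
(212043/18539): 212043 mod 18539 = 8114, so (212043/18539) = (8114/18539)
factor out 2^1: 8114 = 2^1·4057; with 18539 mod 8 = 3, (2/18539) = -1; sign now +1; continue with (4057/18539)
flip (4057/18539) -> (18539/4057): both odd, 4057 mod 4 = 1, 18539 mod 4 = 3, so the flip contributes +1; sign now +1
(18539/4057): 18539 mod 4057 = 2311, so (18539/4057) = (2311/4057)
flip (2311/4057) -> (4057/2311): both odd, 2311 mod 4 = 3, 4057 mod 4 = 1, so the flip contributes +1; sign now +1
(4057/2311): 4057 mod 2311 = 1746, so (4057/2311) = (1746/2311)
factor out 2^1: 1746 = 2^1·873; with 2311 mod 8 = 7, (2/2311) = +1; sign now +1; continue with (873/2311)
flip (873/2311) -> (2311/873): both odd, 873 mod 4 = 1, 2311 mod 4 = 3, so the flip contributes +1; sign now +1
(2311/873): 2311 mod 873 = 565, so (2311/873) = (565/873)
flip (565/873) -> (873/565): both odd, 565 mod 4 = 1, 873 mod 4 = 1, so the flip contributes +1; sign now +1
(873/565): 873 mod 565 = 308, so (873/565) = (308/565)
factor out 2^2: 308 = 2^2·77; with 565 mod 8 = 5, (2/565) = -1; sign now +1; continue with (77/565)
flip (77/565) -> (565/77): both odd, 77 mod 4 = 1, 565 mod 4 = 1, so the flip contributes +1; sign now +1
(565/77): 565 mod 77 = 26, so (565/77) = (26/77)
factor out 2^1: 26 = 2^1·13; with 77 mod 8 = 5, (2/77) = -1; sign now -1; continue with (13/77)
flip (13/77) -> (77/13): both odd, 13 mod 4 = 1, 77 mod 4 = 1, so the flip contributes +1; sign now -1
(77/13): 77 mod 13 = 12, so (77/13) = (12/13)
factor out 2^2: 12 = 2^2·3; with 13 mod 8 = 5, (2/13) = -1; sign now -1; continue with (3/13)
flip (3/13) -> (13/3): both odd, 3 mod 4 = 3, 13 mod 4 = 1, so the flip contributes +1; sign now -1
(13/3): 13 mod 3 = 1, so (13/3) = (1/3)
reached (1/3) = 1, so the symbol is -1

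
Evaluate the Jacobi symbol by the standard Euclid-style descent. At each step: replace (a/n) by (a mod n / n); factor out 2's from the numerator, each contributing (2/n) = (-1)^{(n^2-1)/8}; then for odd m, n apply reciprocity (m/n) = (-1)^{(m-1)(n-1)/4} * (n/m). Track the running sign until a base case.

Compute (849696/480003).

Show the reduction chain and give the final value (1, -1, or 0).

(849696/480003) = (369693/480003)   [reduce mod 480003]
reciprocity: (369693/480003) = +1·(480003/369693) since 369693 mod 4 = 1, 480003 mod 4 = 3; sign now +1
(480003/369693) = (110310/369693)   [reduce mod 369693]
110310 = 2^1·55155; (2/369693) = -1 since 369693 mod 8 = 5, so (110310/369693) = (-1)^1·(55155/369693); sign now -1
reciprocity: (55155/369693) = +1·(369693/55155) since 55155 mod 4 = 3, 369693 mod 4 = 1; sign now -1
(369693/55155) = (38763/55155)   [reduce mod 55155]
reciprocity: (38763/55155) = -1·(55155/38763) since 38763 mod 4 = 3, 55155 mod 4 = 3; sign now +1
(55155/38763) = (16392/38763)   [reduce mod 38763]
16392 = 2^3·2049; (2/38763) = -1 since 38763 mod 8 = 3, so (16392/38763) = (-1)^3·(2049/38763); sign now -1
reciprocity: (2049/38763) = +1·(38763/2049) since 2049 mod 4 = 1, 38763 mod 4 = 3; sign now -1
(38763/2049) = (1881/2049)   [reduce mod 2049]
reciprocity: (1881/2049) = +1·(2049/1881) since 1881 mod 4 = 1, 2049 mod 4 = 1; sign now -1
(2049/1881) = (168/1881)   [reduce mod 1881]
168 = 2^3·21; (2/1881) = +1 since 1881 mod 8 = 1, so (168/1881) = (+1)^3·(21/1881); sign now -1
reciprocity: (21/1881) = +1·(1881/21) since 21 mod 4 = 1, 1881 mod 4 = 1; sign now -1
(1881/21) = (12/21)   [reduce mod 21]
12 = 2^2·3; (2/21) = -1 since 21 mod 8 = 5, so (12/21) = (-1)^2·(3/21); sign now -1
reciprocity: (3/21) = +1·(21/3) since 3 mod 4 = 3, 21 mod 4 = 1; sign now -1
(21/3) = (0/3)   [reduce mod 3]
(0/3) = 0   [gcd(a, n) > 1]; final value = 0

0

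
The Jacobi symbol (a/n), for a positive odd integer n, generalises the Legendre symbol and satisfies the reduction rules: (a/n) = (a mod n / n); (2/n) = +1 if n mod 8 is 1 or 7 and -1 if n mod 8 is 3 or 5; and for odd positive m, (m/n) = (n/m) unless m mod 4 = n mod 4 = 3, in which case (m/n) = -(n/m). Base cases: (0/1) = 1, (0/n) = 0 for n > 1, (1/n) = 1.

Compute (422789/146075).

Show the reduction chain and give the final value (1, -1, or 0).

(422789/146075) = (130639/146075)   [reduce mod 146075]
reciprocity: (130639/146075) = -1·(146075/130639) since 130639 mod 4 = 3, 146075 mod 4 = 3; sign now -1
(146075/130639) = (15436/130639)   [reduce mod 130639]
15436 = 2^2·3859; (2/130639) = +1 since 130639 mod 8 = 7, so (15436/130639) = (+1)^2·(3859/130639); sign now -1
reciprocity: (3859/130639) = -1·(130639/3859) since 3859 mod 4 = 3, 130639 mod 4 = 3; sign now +1
(130639/3859) = (3292/3859)   [reduce mod 3859]
3292 = 2^2·823; (2/3859) = -1 since 3859 mod 8 = 3, so (3292/3859) = (-1)^2·(823/3859); sign now +1
reciprocity: (823/3859) = -1·(3859/823) since 823 mod 4 = 3, 3859 mod 4 = 3; sign now -1
(3859/823) = (567/823)   [reduce mod 823]
reciprocity: (567/823) = -1·(823/567) since 567 mod 4 = 3, 823 mod 4 = 3; sign now +1
(823/567) = (256/567)   [reduce mod 567]
256 = 2^8·1; (2/567) = +1 since 567 mod 8 = 7, so (256/567) = (+1)^8·(1/567); sign now +1
(1/567) = 1; final value = sign = +1

1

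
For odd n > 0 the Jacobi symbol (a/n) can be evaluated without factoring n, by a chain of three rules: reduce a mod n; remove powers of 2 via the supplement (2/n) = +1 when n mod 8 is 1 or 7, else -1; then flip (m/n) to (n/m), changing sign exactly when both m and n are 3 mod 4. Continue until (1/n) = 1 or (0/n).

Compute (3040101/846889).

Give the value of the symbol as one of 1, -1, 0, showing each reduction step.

-1

(3040101/846889) = (499434/846889)   [reduce mod 846889]
499434 = 2^1·249717; (2/846889) = +1 since 846889 mod 8 = 1, so (499434/846889) = (+1)^1·(249717/846889); sign now +1
reciprocity: (249717/846889) = +1·(846889/249717) since 249717 mod 4 = 1, 846889 mod 4 = 1; sign now +1
(846889/249717) = (97738/249717)   [reduce mod 249717]
97738 = 2^1·48869; (2/249717) = -1 since 249717 mod 8 = 5, so (97738/249717) = (-1)^1·(48869/249717); sign now -1
reciprocity: (48869/249717) = +1·(249717/48869) since 48869 mod 4 = 1, 249717 mod 4 = 1; sign now -1
(249717/48869) = (5372/48869)   [reduce mod 48869]
5372 = 2^2·1343; (2/48869) = -1 since 48869 mod 8 = 5, so (5372/48869) = (-1)^2·(1343/48869); sign now -1
reciprocity: (1343/48869) = +1·(48869/1343) since 1343 mod 4 = 3, 48869 mod 4 = 1; sign now -1
(48869/1343) = (521/1343)   [reduce mod 1343]
reciprocity: (521/1343) = +1·(1343/521) since 521 mod 4 = 1, 1343 mod 4 = 3; sign now -1
(1343/521) = (301/521)   [reduce mod 521]
reciprocity: (301/521) = +1·(521/301) since 301 mod 4 = 1, 521 mod 4 = 1; sign now -1
(521/301) = (220/301)   [reduce mod 301]
220 = 2^2·55; (2/301) = -1 since 301 mod 8 = 5, so (220/301) = (-1)^2·(55/301); sign now -1
reciprocity: (55/301) = +1·(301/55) since 55 mod 4 = 3, 301 mod 4 = 1; sign now -1
(301/55) = (26/55)   [reduce mod 55]
26 = 2^1·13; (2/55) = +1 since 55 mod 8 = 7, so (26/55) = (+1)^1·(13/55); sign now -1
reciprocity: (13/55) = +1·(55/13) since 13 mod 4 = 1, 55 mod 4 = 3; sign now -1
(55/13) = (3/13)   [reduce mod 13]
reciprocity: (3/13) = +1·(13/3) since 3 mod 4 = 3, 13 mod 4 = 1; sign now -1
(13/3) = (1/3)   [reduce mod 3]
(1/3) = 1; final value = sign = -1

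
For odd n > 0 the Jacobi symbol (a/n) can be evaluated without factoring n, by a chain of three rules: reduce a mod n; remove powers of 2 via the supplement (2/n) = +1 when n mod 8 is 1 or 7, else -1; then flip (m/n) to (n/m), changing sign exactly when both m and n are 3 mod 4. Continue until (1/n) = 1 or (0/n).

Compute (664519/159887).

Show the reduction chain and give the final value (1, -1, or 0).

(664519/159887) = (24971/159887)   [reduce mod 159887]
reciprocity: (24971/159887) = -1·(159887/24971) since 24971 mod 4 = 3, 159887 mod 4 = 3; sign now -1
(159887/24971) = (10061/24971)   [reduce mod 24971]
reciprocity: (10061/24971) = +1·(24971/10061) since 10061 mod 4 = 1, 24971 mod 4 = 3; sign now -1
(24971/10061) = (4849/10061)   [reduce mod 10061]
reciprocity: (4849/10061) = +1·(10061/4849) since 4849 mod 4 = 1, 10061 mod 4 = 1; sign now -1
(10061/4849) = (363/4849)   [reduce mod 4849]
reciprocity: (363/4849) = +1·(4849/363) since 363 mod 4 = 3, 4849 mod 4 = 1; sign now -1
(4849/363) = (130/363)   [reduce mod 363]
130 = 2^1·65; (2/363) = -1 since 363 mod 8 = 3, so (130/363) = (-1)^1·(65/363); sign now +1
reciprocity: (65/363) = +1·(363/65) since 65 mod 4 = 1, 363 mod 4 = 3; sign now +1
(363/65) = (38/65)   [reduce mod 65]
38 = 2^1·19; (2/65) = +1 since 65 mod 8 = 1, so (38/65) = (+1)^1·(19/65); sign now +1
reciprocity: (19/65) = +1·(65/19) since 19 mod 4 = 3, 65 mod 4 = 1; sign now +1
(65/19) = (8/19)   [reduce mod 19]
8 = 2^3·1; (2/19) = -1 since 19 mod 8 = 3, so (8/19) = (-1)^3·(1/19); sign now -1
(1/19) = 1; final value = sign = -1

-1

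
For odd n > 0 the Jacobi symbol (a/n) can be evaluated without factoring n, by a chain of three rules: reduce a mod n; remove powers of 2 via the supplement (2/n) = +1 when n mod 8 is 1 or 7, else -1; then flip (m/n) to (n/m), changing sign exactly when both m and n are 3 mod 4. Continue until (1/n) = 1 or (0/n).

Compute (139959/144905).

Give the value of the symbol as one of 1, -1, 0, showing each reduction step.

-1

flip (139959/144905) -> (144905/139959): both odd, 139959 mod 4 = 3, 144905 mod 4 = 1, so the flip contributes +1; sign now +1
(144905/139959): 144905 mod 139959 = 4946, so (144905/139959) = (4946/139959)
factor out 2^1: 4946 = 2^1·2473; with 139959 mod 8 = 7, (2/139959) = +1; sign now +1; continue with (2473/139959)
flip (2473/139959) -> (139959/2473): both odd, 2473 mod 4 = 1, 139959 mod 4 = 3, so the flip contributes +1; sign now +1
(139959/2473): 139959 mod 2473 = 1471, so (139959/2473) = (1471/2473)
flip (1471/2473) -> (2473/1471): both odd, 1471 mod 4 = 3, 2473 mod 4 = 1, so the flip contributes +1; sign now +1
(2473/1471): 2473 mod 1471 = 1002, so (2473/1471) = (1002/1471)
factor out 2^1: 1002 = 2^1·501; with 1471 mod 8 = 7, (2/1471) = +1; sign now +1; continue with (501/1471)
flip (501/1471) -> (1471/501): both odd, 501 mod 4 = 1, 1471 mod 4 = 3, so the flip contributes +1; sign now +1
(1471/501): 1471 mod 501 = 469, so (1471/501) = (469/501)
flip (469/501) -> (501/469): both odd, 469 mod 4 = 1, 501 mod 4 = 1, so the flip contributes +1; sign now +1
(501/469): 501 mod 469 = 32, so (501/469) = (32/469)
factor out 2^5: 32 = 2^5·1; with 469 mod 8 = 5, (2/469) = -1; sign now -1; continue with (1/469)
reached (1/469) = 1, so the symbol is -1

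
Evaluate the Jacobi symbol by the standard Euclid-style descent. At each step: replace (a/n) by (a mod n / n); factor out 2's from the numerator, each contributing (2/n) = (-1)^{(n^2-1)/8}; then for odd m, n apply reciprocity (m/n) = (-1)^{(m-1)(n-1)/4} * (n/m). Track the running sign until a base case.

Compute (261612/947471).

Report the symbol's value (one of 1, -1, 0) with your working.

factor out 2^2: 261612 = 2^2·65403; with 947471 mod 8 = 7, (2/947471) = +1; sign now +1; continue with (65403/947471)
flip (65403/947471) -> (947471/65403): both odd, 65403 mod 4 = 3, 947471 mod 4 = 3, so the flip contributes -1; sign now -1
(947471/65403): 947471 mod 65403 = 31829, so (947471/65403) = (31829/65403)
flip (31829/65403) -> (65403/31829): both odd, 31829 mod 4 = 1, 65403 mod 4 = 3, so the flip contributes +1; sign now -1
(65403/31829): 65403 mod 31829 = 1745, so (65403/31829) = (1745/31829)
flip (1745/31829) -> (31829/1745): both odd, 1745 mod 4 = 1, 31829 mod 4 = 1, so the flip contributes +1; sign now -1
(31829/1745): 31829 mod 1745 = 419, so (31829/1745) = (419/1745)
flip (419/1745) -> (1745/419): both odd, 419 mod 4 = 3, 1745 mod 4 = 1, so the flip contributes +1; sign now -1
(1745/419): 1745 mod 419 = 69, so (1745/419) = (69/419)
flip (69/419) -> (419/69): both odd, 69 mod 4 = 1, 419 mod 4 = 3, so the flip contributes +1; sign now -1
(419/69): 419 mod 69 = 5, so (419/69) = (5/69)
flip (5/69) -> (69/5): both odd, 5 mod 4 = 1, 69 mod 4 = 1, so the flip contributes +1; sign now -1
(69/5): 69 mod 5 = 4, so (69/5) = (4/5)
factor out 2^2: 4 = 2^2·1; with 5 mod 8 = 5, (2/5) = -1; sign now -1; continue with (1/5)
reached (1/5) = 1, so the symbol is -1

-1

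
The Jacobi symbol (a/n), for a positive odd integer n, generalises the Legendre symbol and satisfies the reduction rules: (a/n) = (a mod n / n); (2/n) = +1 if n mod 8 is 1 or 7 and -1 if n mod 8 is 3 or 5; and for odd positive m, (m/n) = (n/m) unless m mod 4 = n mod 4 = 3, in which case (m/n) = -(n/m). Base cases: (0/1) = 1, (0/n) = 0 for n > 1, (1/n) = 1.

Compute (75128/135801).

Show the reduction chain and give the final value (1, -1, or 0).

-1

75128 = 2^3·9391; (2/135801) = +1 since 135801 mod 8 = 1, so (75128/135801) = (+1)^3·(9391/135801); sign now +1
reciprocity: (9391/135801) = +1·(135801/9391) since 9391 mod 4 = 3, 135801 mod 4 = 1; sign now +1
(135801/9391) = (4327/9391)   [reduce mod 9391]
reciprocity: (4327/9391) = -1·(9391/4327) since 4327 mod 4 = 3, 9391 mod 4 = 3; sign now -1
(9391/4327) = (737/4327)   [reduce mod 4327]
reciprocity: (737/4327) = +1·(4327/737) since 737 mod 4 = 1, 4327 mod 4 = 3; sign now -1
(4327/737) = (642/737)   [reduce mod 737]
642 = 2^1·321; (2/737) = +1 since 737 mod 8 = 1, so (642/737) = (+1)^1·(321/737); sign now -1
reciprocity: (321/737) = +1·(737/321) since 321 mod 4 = 1, 737 mod 4 = 1; sign now -1
(737/321) = (95/321)   [reduce mod 321]
reciprocity: (95/321) = +1·(321/95) since 95 mod 4 = 3, 321 mod 4 = 1; sign now -1
(321/95) = (36/95)   [reduce mod 95]
36 = 2^2·9; (2/95) = +1 since 95 mod 8 = 7, so (36/95) = (+1)^2·(9/95); sign now -1
reciprocity: (9/95) = +1·(95/9) since 9 mod 4 = 1, 95 mod 4 = 3; sign now -1
(95/9) = (5/9)   [reduce mod 9]
reciprocity: (5/9) = +1·(9/5) since 5 mod 4 = 1, 9 mod 4 = 1; sign now -1
(9/5) = (4/5)   [reduce mod 5]
4 = 2^2·1; (2/5) = -1 since 5 mod 8 = 5, so (4/5) = (-1)^2·(1/5); sign now -1
(1/5) = 1; final value = sign = -1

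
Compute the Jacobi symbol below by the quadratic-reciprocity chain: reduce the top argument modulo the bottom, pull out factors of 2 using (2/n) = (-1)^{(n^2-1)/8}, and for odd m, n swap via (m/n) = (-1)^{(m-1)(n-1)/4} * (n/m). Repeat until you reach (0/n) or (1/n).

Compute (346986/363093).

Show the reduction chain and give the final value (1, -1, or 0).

0

346986 = 2^1·173493; (2/363093) = -1 since 363093 mod 8 = 5, so (346986/363093) = (-1)^1·(173493/363093); sign now -1
reciprocity: (173493/363093) = +1·(363093/173493) since 173493 mod 4 = 1, 363093 mod 4 = 1; sign now -1
(363093/173493) = (16107/173493)   [reduce mod 173493]
reciprocity: (16107/173493) = +1·(173493/16107) since 16107 mod 4 = 3, 173493 mod 4 = 1; sign now -1
(173493/16107) = (12423/16107)   [reduce mod 16107]
reciprocity: (12423/16107) = -1·(16107/12423) since 12423 mod 4 = 3, 16107 mod 4 = 3; sign now +1
(16107/12423) = (3684/12423)   [reduce mod 12423]
3684 = 2^2·921; (2/12423) = +1 since 12423 mod 8 = 7, so (3684/12423) = (+1)^2·(921/12423); sign now +1
reciprocity: (921/12423) = +1·(12423/921) since 921 mod 4 = 1, 12423 mod 4 = 3; sign now +1
(12423/921) = (450/921)   [reduce mod 921]
450 = 2^1·225; (2/921) = +1 since 921 mod 8 = 1, so (450/921) = (+1)^1·(225/921); sign now +1
reciprocity: (225/921) = +1·(921/225) since 225 mod 4 = 1, 921 mod 4 = 1; sign now +1
(921/225) = (21/225)   [reduce mod 225]
reciprocity: (21/225) = +1·(225/21) since 21 mod 4 = 1, 225 mod 4 = 1; sign now +1
(225/21) = (15/21)   [reduce mod 21]
reciprocity: (15/21) = +1·(21/15) since 15 mod 4 = 3, 21 mod 4 = 1; sign now +1
(21/15) = (6/15)   [reduce mod 15]
6 = 2^1·3; (2/15) = +1 since 15 mod 8 = 7, so (6/15) = (+1)^1·(3/15); sign now +1
reciprocity: (3/15) = -1·(15/3) since 3 mod 4 = 3, 15 mod 4 = 3; sign now -1
(15/3) = (0/3)   [reduce mod 3]
(0/3) = 0   [gcd(a, n) > 1]; final value = 0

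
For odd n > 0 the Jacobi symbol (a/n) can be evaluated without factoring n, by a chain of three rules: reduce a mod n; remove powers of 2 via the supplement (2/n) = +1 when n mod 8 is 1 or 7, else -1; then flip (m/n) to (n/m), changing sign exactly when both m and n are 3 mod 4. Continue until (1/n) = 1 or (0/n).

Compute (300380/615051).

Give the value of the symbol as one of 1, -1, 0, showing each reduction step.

1

factor out 2^2: 300380 = 2^2·75095; with 615051 mod 8 = 3, (2/615051) = -1; sign now +1; continue with (75095/615051)
flip (75095/615051) -> (615051/75095): both odd, 75095 mod 4 = 3, 615051 mod 4 = 3, so the flip contributes -1; sign now -1
(615051/75095): 615051 mod 75095 = 14291, so (615051/75095) = (14291/75095)
flip (14291/75095) -> (75095/14291): both odd, 14291 mod 4 = 3, 75095 mod 4 = 3, so the flip contributes -1; sign now +1
(75095/14291): 75095 mod 14291 = 3640, so (75095/14291) = (3640/14291)
factor out 2^3: 3640 = 2^3·455; with 14291 mod 8 = 3, (2/14291) = -1; sign now -1; continue with (455/14291)
flip (455/14291) -> (14291/455): both odd, 455 mod 4 = 3, 14291 mod 4 = 3, so the flip contributes -1; sign now +1
(14291/455): 14291 mod 455 = 186, so (14291/455) = (186/455)
factor out 2^1: 186 = 2^1·93; with 455 mod 8 = 7, (2/455) = +1; sign now +1; continue with (93/455)
flip (93/455) -> (455/93): both odd, 93 mod 4 = 1, 455 mod 4 = 3, so the flip contributes +1; sign now +1
(455/93): 455 mod 93 = 83, so (455/93) = (83/93)
flip (83/93) -> (93/83): both odd, 83 mod 4 = 3, 93 mod 4 = 1, so the flip contributes +1; sign now +1
(93/83): 93 mod 83 = 10, so (93/83) = (10/83)
factor out 2^1: 10 = 2^1·5; with 83 mod 8 = 3, (2/83) = -1; sign now -1; continue with (5/83)
flip (5/83) -> (83/5): both odd, 5 mod 4 = 1, 83 mod 4 = 3, so the flip contributes +1; sign now -1
(83/5): 83 mod 5 = 3, so (83/5) = (3/5)
flip (3/5) -> (5/3): both odd, 3 mod 4 = 3, 5 mod 4 = 1, so the flip contributes +1; sign now -1
(5/3): 5 mod 3 = 2, so (5/3) = (2/3)
factor out 2^1: 2 = 2^1·1; with 3 mod 8 = 3, (2/3) = -1; sign now +1; continue with (1/3)
reached (1/3) = 1, so the symbol is +1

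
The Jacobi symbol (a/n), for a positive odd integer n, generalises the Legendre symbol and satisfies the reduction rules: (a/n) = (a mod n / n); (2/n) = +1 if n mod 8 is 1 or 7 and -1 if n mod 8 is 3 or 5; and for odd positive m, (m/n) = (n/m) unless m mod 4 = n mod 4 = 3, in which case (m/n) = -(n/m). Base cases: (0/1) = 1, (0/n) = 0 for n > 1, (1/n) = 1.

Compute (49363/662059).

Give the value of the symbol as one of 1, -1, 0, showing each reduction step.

1

reciprocity: (49363/662059) = -1·(662059/49363) since 49363 mod 4 = 3, 662059 mod 4 = 3; sign now -1
(662059/49363) = (20340/49363)   [reduce mod 49363]
20340 = 2^2·5085; (2/49363) = -1 since 49363 mod 8 = 3, so (20340/49363) = (-1)^2·(5085/49363); sign now -1
reciprocity: (5085/49363) = +1·(49363/5085) since 5085 mod 4 = 1, 49363 mod 4 = 3; sign now -1
(49363/5085) = (3598/5085)   [reduce mod 5085]
3598 = 2^1·1799; (2/5085) = -1 since 5085 mod 8 = 5, so (3598/5085) = (-1)^1·(1799/5085); sign now +1
reciprocity: (1799/5085) = +1·(5085/1799) since 1799 mod 4 = 3, 5085 mod 4 = 1; sign now +1
(5085/1799) = (1487/1799)   [reduce mod 1799]
reciprocity: (1487/1799) = -1·(1799/1487) since 1487 mod 4 = 3, 1799 mod 4 = 3; sign now -1
(1799/1487) = (312/1487)   [reduce mod 1487]
312 = 2^3·39; (2/1487) = +1 since 1487 mod 8 = 7, so (312/1487) = (+1)^3·(39/1487); sign now -1
reciprocity: (39/1487) = -1·(1487/39) since 39 mod 4 = 3, 1487 mod 4 = 3; sign now +1
(1487/39) = (5/39)   [reduce mod 39]
reciprocity: (5/39) = +1·(39/5) since 5 mod 4 = 1, 39 mod 4 = 3; sign now +1
(39/5) = (4/5)   [reduce mod 5]
4 = 2^2·1; (2/5) = -1 since 5 mod 8 = 5, so (4/5) = (-1)^2·(1/5); sign now +1
(1/5) = 1; final value = sign = +1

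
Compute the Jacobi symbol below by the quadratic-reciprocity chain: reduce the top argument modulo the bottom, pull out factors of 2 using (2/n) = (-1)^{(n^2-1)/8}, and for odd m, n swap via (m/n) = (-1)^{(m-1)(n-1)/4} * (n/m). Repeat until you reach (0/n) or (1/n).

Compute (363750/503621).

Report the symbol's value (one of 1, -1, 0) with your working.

factor out 2^1: 363750 = 2^1·181875; with 503621 mod 8 = 5, (2/503621) = -1; sign now -1; continue with (181875/503621)
flip (181875/503621) -> (503621/181875): both odd, 181875 mod 4 = 3, 503621 mod 4 = 1, so the flip contributes +1; sign now -1
(503621/181875): 503621 mod 181875 = 139871, so (503621/181875) = (139871/181875)
flip (139871/181875) -> (181875/139871): both odd, 139871 mod 4 = 3, 181875 mod 4 = 3, so the flip contributes -1; sign now +1
(181875/139871): 181875 mod 139871 = 42004, so (181875/139871) = (42004/139871)
factor out 2^2: 42004 = 2^2·10501; with 139871 mod 8 = 7, (2/139871) = +1; sign now +1; continue with (10501/139871)
flip (10501/139871) -> (139871/10501): both odd, 10501 mod 4 = 1, 139871 mod 4 = 3, so the flip contributes +1; sign now +1
(139871/10501): 139871 mod 10501 = 3358, so (139871/10501) = (3358/10501)
factor out 2^1: 3358 = 2^1·1679; with 10501 mod 8 = 5, (2/10501) = -1; sign now -1; continue with (1679/10501)
flip (1679/10501) -> (10501/1679): both odd, 1679 mod 4 = 3, 10501 mod 4 = 1, so the flip contributes +1; sign now -1
(10501/1679): 10501 mod 1679 = 427, so (10501/1679) = (427/1679)
flip (427/1679) -> (1679/427): both odd, 427 mod 4 = 3, 1679 mod 4 = 3, so the flip contributes -1; sign now +1
(1679/427): 1679 mod 427 = 398, so (1679/427) = (398/427)
factor out 2^1: 398 = 2^1·199; with 427 mod 8 = 3, (2/427) = -1; sign now -1; continue with (199/427)
flip (199/427) -> (427/199): both odd, 199 mod 4 = 3, 427 mod 4 = 3, so the flip contributes -1; sign now +1
(427/199): 427 mod 199 = 29, so (427/199) = (29/199)
flip (29/199) -> (199/29): both odd, 29 mod 4 = 1, 199 mod 4 = 3, so the flip contributes +1; sign now +1
(199/29): 199 mod 29 = 25, so (199/29) = (25/29)
flip (25/29) -> (29/25): both odd, 25 mod 4 = 1, 29 mod 4 = 1, so the flip contributes +1; sign now +1
(29/25): 29 mod 25 = 4, so (29/25) = (4/25)
factor out 2^2: 4 = 2^2·1; with 25 mod 8 = 1, (2/25) = +1; sign now +1; continue with (1/25)
reached (1/25) = 1, so the symbol is +1

1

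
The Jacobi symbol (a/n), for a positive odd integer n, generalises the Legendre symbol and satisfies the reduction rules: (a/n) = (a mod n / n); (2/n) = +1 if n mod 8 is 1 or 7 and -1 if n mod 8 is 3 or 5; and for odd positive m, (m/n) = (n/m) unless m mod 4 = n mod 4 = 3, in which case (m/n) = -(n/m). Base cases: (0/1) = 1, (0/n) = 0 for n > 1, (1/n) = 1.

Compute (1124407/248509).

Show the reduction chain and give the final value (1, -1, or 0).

(1124407/248509) = (130371/248509)   [reduce mod 248509]
reciprocity: (130371/248509) = +1·(248509/130371) since 130371 mod 4 = 3, 248509 mod 4 = 1; sign now +1
(248509/130371) = (118138/130371)   [reduce mod 130371]
118138 = 2^1·59069; (2/130371) = -1 since 130371 mod 8 = 3, so (118138/130371) = (-1)^1·(59069/130371); sign now -1
reciprocity: (59069/130371) = +1·(130371/59069) since 59069 mod 4 = 1, 130371 mod 4 = 3; sign now -1
(130371/59069) = (12233/59069)   [reduce mod 59069]
reciprocity: (12233/59069) = +1·(59069/12233) since 12233 mod 4 = 1, 59069 mod 4 = 1; sign now -1
(59069/12233) = (10137/12233)   [reduce mod 12233]
reciprocity: (10137/12233) = +1·(12233/10137) since 10137 mod 4 = 1, 12233 mod 4 = 1; sign now -1
(12233/10137) = (2096/10137)   [reduce mod 10137]
2096 = 2^4·131; (2/10137) = +1 since 10137 mod 8 = 1, so (2096/10137) = (+1)^4·(131/10137); sign now -1
reciprocity: (131/10137) = +1·(10137/131) since 131 mod 4 = 3, 10137 mod 4 = 1; sign now -1
(10137/131) = (50/131)   [reduce mod 131]
50 = 2^1·25; (2/131) = -1 since 131 mod 8 = 3, so (50/131) = (-1)^1·(25/131); sign now +1
reciprocity: (25/131) = +1·(131/25) since 25 mod 4 = 1, 131 mod 4 = 3; sign now +1
(131/25) = (6/25)   [reduce mod 25]
6 = 2^1·3; (2/25) = +1 since 25 mod 8 = 1, so (6/25) = (+1)^1·(3/25); sign now +1
reciprocity: (3/25) = +1·(25/3) since 3 mod 4 = 3, 25 mod 4 = 1; sign now +1
(25/3) = (1/3)   [reduce mod 3]
(1/3) = 1; final value = sign = +1

1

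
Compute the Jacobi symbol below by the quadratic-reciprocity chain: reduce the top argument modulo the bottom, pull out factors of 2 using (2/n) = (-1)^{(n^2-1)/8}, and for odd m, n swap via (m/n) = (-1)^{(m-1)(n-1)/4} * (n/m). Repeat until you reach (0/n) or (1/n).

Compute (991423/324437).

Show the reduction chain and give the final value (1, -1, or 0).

(991423/324437): 991423 mod 324437 = 18112, so (991423/324437) = (18112/324437)
factor out 2^6: 18112 = 2^6·283; with 324437 mod 8 = 5, (2/324437) = -1; sign now +1; continue with (283/324437)
flip (283/324437) -> (324437/283): both odd, 283 mod 4 = 3, 324437 mod 4 = 1, so the flip contributes +1; sign now +1
(324437/283): 324437 mod 283 = 119, so (324437/283) = (119/283)
flip (119/283) -> (283/119): both odd, 119 mod 4 = 3, 283 mod 4 = 3, so the flip contributes -1; sign now -1
(283/119): 283 mod 119 = 45, so (283/119) = (45/119)
flip (45/119) -> (119/45): both odd, 45 mod 4 = 1, 119 mod 4 = 3, so the flip contributes +1; sign now -1
(119/45): 119 mod 45 = 29, so (119/45) = (29/45)
flip (29/45) -> (45/29): both odd, 29 mod 4 = 1, 45 mod 4 = 1, so the flip contributes +1; sign now -1
(45/29): 45 mod 29 = 16, so (45/29) = (16/29)
factor out 2^4: 16 = 2^4·1; with 29 mod 8 = 5, (2/29) = -1; sign now -1; continue with (1/29)
reached (1/29) = 1, so the symbol is -1

-1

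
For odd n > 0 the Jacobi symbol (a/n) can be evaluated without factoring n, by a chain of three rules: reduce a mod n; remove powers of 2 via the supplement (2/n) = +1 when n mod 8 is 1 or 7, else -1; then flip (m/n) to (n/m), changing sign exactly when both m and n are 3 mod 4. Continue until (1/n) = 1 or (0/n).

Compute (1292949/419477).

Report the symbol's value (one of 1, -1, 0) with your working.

1

(1292949/419477) = (34518/419477)   [reduce mod 419477]
34518 = 2^1·17259; (2/419477) = -1 since 419477 mod 8 = 5, so (34518/419477) = (-1)^1·(17259/419477); sign now -1
reciprocity: (17259/419477) = +1·(419477/17259) since 17259 mod 4 = 3, 419477 mod 4 = 1; sign now -1
(419477/17259) = (5261/17259)   [reduce mod 17259]
reciprocity: (5261/17259) = +1·(17259/5261) since 5261 mod 4 = 1, 17259 mod 4 = 3; sign now -1
(17259/5261) = (1476/5261)   [reduce mod 5261]
1476 = 2^2·369; (2/5261) = -1 since 5261 mod 8 = 5, so (1476/5261) = (-1)^2·(369/5261); sign now -1
reciprocity: (369/5261) = +1·(5261/369) since 369 mod 4 = 1, 5261 mod 4 = 1; sign now -1
(5261/369) = (95/369)   [reduce mod 369]
reciprocity: (95/369) = +1·(369/95) since 95 mod 4 = 3, 369 mod 4 = 1; sign now -1
(369/95) = (84/95)   [reduce mod 95]
84 = 2^2·21; (2/95) = +1 since 95 mod 8 = 7, so (84/95) = (+1)^2·(21/95); sign now -1
reciprocity: (21/95) = +1·(95/21) since 21 mod 4 = 1, 95 mod 4 = 3; sign now -1
(95/21) = (11/21)   [reduce mod 21]
reciprocity: (11/21) = +1·(21/11) since 11 mod 4 = 3, 21 mod 4 = 1; sign now -1
(21/11) = (10/11)   [reduce mod 11]
10 = 2^1·5; (2/11) = -1 since 11 mod 8 = 3, so (10/11) = (-1)^1·(5/11); sign now +1
reciprocity: (5/11) = +1·(11/5) since 5 mod 4 = 1, 11 mod 4 = 3; sign now +1
(11/5) = (1/5)   [reduce mod 5]
(1/5) = 1; final value = sign = +1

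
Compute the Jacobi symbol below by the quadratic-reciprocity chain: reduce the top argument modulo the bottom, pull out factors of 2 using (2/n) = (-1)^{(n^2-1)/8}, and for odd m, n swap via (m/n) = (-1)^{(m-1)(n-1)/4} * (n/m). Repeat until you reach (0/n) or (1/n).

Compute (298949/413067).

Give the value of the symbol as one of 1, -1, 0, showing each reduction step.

flip (298949/413067) -> (413067/298949): both odd, 298949 mod 4 = 1, 413067 mod 4 = 3, so the flip contributes +1; sign now +1
(413067/298949): 413067 mod 298949 = 114118, so (413067/298949) = (114118/298949)
factor out 2^1: 114118 = 2^1·57059; with 298949 mod 8 = 5, (2/298949) = -1; sign now -1; continue with (57059/298949)
flip (57059/298949) -> (298949/57059): both odd, 57059 mod 4 = 3, 298949 mod 4 = 1, so the flip contributes +1; sign now -1
(298949/57059): 298949 mod 57059 = 13654, so (298949/57059) = (13654/57059)
factor out 2^1: 13654 = 2^1·6827; with 57059 mod 8 = 3, (2/57059) = -1; sign now +1; continue with (6827/57059)
flip (6827/57059) -> (57059/6827): both odd, 6827 mod 4 = 3, 57059 mod 4 = 3, so the flip contributes -1; sign now -1
(57059/6827): 57059 mod 6827 = 2443, so (57059/6827) = (2443/6827)
flip (2443/6827) -> (6827/2443): both odd, 2443 mod 4 = 3, 6827 mod 4 = 3, so the flip contributes -1; sign now +1
(6827/2443): 6827 mod 2443 = 1941, so (6827/2443) = (1941/2443)
flip (1941/2443) -> (2443/1941): both odd, 1941 mod 4 = 1, 2443 mod 4 = 3, so the flip contributes +1; sign now +1
(2443/1941): 2443 mod 1941 = 502, so (2443/1941) = (502/1941)
factor out 2^1: 502 = 2^1·251; with 1941 mod 8 = 5, (2/1941) = -1; sign now -1; continue with (251/1941)
flip (251/1941) -> (1941/251): both odd, 251 mod 4 = 3, 1941 mod 4 = 1, so the flip contributes +1; sign now -1
(1941/251): 1941 mod 251 = 184, so (1941/251) = (184/251)
factor out 2^3: 184 = 2^3·23; with 251 mod 8 = 3, (2/251) = -1; sign now +1; continue with (23/251)
flip (23/251) -> (251/23): both odd, 23 mod 4 = 3, 251 mod 4 = 3, so the flip contributes -1; sign now -1
(251/23): 251 mod 23 = 21, so (251/23) = (21/23)
flip (21/23) -> (23/21): both odd, 21 mod 4 = 1, 23 mod 4 = 3, so the flip contributes +1; sign now -1
(23/21): 23 mod 21 = 2, so (23/21) = (2/21)
factor out 2^1: 2 = 2^1·1; with 21 mod 8 = 5, (2/21) = -1; sign now +1; continue with (1/21)
reached (1/21) = 1, so the symbol is +1

1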